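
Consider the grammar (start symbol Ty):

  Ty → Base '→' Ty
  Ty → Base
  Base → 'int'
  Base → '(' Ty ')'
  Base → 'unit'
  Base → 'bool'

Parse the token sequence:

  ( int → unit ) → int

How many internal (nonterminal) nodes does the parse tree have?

8

[Ty [Base ( [Ty [Base int] → [Ty [Base unit]]] )] → [Ty [Base int]]]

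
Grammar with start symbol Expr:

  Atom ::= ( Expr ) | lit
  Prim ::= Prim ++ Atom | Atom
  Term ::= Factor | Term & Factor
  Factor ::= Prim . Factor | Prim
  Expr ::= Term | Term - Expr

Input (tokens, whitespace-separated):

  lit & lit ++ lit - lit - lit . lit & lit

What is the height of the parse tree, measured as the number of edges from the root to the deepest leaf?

[Expr [Term [Term [Factor [Prim [Atom lit]]]] & [Factor [Prim [Prim [Atom lit]] ++ [Atom lit]]]] - [Expr [Term [Factor [Prim [Atom lit]]]] - [Expr [Term [Term [Factor [Prim [Atom lit]] . [Factor [Prim [Atom lit]]]]] & [Factor [Prim [Atom lit]]]]]]]

9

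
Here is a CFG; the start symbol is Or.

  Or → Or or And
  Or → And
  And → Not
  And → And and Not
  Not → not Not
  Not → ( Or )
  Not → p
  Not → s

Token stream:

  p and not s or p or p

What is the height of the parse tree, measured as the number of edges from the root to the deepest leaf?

[Or [Or [Or [And [And [Not p]] and [Not not [Not s]]]] or [And [Not p]]] or [And [Not p]]]

6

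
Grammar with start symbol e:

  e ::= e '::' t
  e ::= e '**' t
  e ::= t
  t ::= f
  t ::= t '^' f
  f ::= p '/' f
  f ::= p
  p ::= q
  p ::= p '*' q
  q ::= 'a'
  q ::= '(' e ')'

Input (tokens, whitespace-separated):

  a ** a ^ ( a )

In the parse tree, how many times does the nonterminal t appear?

4

[e [e [t [f [p [q a]]]]] ** [t [t [f [p [q a]]]] ^ [f [p [q ( [e [t [f [p [q a]]]]] )]]]]]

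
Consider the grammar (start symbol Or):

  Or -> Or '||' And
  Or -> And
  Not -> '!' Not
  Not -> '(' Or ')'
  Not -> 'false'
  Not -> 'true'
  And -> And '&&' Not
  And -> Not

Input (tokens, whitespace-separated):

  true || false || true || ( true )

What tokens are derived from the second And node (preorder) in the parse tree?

false

[Or [Or [Or [Or [And [Not true]]] || [And [Not false]]] || [And [Not true]]] || [And [Not ( [Or [And [Not true]]] )]]]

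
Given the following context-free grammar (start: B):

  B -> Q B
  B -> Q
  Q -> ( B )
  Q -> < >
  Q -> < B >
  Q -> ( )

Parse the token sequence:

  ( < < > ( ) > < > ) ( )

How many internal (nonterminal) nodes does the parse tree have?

12

[B [Q ( [B [Q < [B [Q < >] [B [Q ( )]]] >] [B [Q < >]]] )] [B [Q ( )]]]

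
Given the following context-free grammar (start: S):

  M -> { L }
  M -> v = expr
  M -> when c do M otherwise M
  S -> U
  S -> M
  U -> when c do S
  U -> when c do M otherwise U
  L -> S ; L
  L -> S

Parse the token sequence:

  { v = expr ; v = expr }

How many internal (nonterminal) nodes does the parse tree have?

8

[S [M { [L [S [M v = expr]] ; [L [S [M v = expr]]]] }]]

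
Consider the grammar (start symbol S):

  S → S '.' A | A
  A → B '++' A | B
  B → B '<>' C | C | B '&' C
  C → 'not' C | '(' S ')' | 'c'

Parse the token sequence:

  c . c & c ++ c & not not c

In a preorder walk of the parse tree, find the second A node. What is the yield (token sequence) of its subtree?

c & c ++ c & not not c

[S [S [A [B [C c]]]] . [A [B [B [C c]] & [C c]] ++ [A [B [B [C c]] & [C not [C not [C c]]]]]]]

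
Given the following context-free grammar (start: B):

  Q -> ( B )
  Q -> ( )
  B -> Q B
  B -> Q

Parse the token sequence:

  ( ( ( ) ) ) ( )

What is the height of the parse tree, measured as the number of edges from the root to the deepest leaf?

[B [Q ( [B [Q ( [B [Q ( )]] )]] )] [B [Q ( )]]]

6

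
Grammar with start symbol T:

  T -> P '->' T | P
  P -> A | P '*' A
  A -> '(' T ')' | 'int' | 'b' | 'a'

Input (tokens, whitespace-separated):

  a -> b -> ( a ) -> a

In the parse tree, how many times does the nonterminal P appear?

5

[T [P [A a]] -> [T [P [A b]] -> [T [P [A ( [T [P [A a]]] )]] -> [T [P [A a]]]]]]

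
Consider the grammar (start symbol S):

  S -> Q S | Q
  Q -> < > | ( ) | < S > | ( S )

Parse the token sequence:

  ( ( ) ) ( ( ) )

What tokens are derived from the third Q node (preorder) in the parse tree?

[S [Q ( [S [Q ( )]] )] [S [Q ( [S [Q ( )]] )]]]

( ( ) )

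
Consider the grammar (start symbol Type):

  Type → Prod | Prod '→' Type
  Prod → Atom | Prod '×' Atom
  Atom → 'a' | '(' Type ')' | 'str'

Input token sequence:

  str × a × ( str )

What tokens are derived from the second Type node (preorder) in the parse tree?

[Type [Prod [Prod [Prod [Atom str]] × [Atom a]] × [Atom ( [Type [Prod [Atom str]]] )]]]

str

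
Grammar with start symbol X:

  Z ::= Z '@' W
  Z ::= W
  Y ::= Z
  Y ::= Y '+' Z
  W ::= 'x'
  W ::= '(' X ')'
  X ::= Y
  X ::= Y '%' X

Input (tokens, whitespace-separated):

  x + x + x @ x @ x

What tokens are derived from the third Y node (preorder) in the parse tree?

[X [Y [Y [Y [Z [W x]]] + [Z [W x]]] + [Z [Z [Z [W x]] @ [W x]] @ [W x]]]]

x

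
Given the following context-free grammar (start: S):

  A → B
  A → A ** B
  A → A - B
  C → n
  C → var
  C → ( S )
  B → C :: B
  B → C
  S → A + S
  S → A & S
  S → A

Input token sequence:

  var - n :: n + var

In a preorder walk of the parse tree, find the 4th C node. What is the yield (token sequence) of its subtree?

var

[S [A [A [B [C var]]] - [B [C n] :: [B [C n]]]] + [S [A [B [C var]]]]]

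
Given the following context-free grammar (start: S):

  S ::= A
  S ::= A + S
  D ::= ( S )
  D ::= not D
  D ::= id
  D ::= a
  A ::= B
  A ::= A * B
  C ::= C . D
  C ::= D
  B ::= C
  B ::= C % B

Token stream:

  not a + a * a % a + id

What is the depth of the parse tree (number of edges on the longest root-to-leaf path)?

[S [A [B [C [D not [D a]]]]] + [S [A [A [B [C [D a]]]] * [B [C [D a]] % [B [C [D a]]]]] + [S [A [B [C [D id]]]]]]]

7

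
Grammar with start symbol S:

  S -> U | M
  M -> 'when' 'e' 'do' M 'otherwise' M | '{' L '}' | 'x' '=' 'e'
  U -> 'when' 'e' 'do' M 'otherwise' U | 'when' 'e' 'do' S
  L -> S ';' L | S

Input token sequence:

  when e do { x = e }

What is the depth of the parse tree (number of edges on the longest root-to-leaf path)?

[S [U when e do [S [M { [L [S [M x = e]]] }]]]]

7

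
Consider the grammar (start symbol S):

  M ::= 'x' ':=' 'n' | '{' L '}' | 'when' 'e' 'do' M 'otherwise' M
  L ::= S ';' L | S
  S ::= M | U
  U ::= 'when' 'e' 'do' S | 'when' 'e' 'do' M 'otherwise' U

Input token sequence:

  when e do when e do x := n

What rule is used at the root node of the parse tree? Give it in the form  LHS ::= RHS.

[S [U when e do [S [U when e do [S [M x := n]]]]]]

S ::= U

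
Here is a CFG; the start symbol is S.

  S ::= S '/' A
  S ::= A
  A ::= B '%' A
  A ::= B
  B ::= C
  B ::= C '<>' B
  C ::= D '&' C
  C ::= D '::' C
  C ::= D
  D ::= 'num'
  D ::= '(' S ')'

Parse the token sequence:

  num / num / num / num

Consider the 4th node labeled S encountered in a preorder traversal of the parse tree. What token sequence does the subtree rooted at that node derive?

[S [S [S [S [A [B [C [D num]]]]] / [A [B [C [D num]]]]] / [A [B [C [D num]]]]] / [A [B [C [D num]]]]]

num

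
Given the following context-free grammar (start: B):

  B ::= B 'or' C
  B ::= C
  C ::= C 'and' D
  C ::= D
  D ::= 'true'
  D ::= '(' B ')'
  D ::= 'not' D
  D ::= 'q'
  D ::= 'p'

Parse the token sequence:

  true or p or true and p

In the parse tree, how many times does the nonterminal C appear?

[B [B [B [C [D true]]] or [C [D p]]] or [C [C [D true]] and [D p]]]

4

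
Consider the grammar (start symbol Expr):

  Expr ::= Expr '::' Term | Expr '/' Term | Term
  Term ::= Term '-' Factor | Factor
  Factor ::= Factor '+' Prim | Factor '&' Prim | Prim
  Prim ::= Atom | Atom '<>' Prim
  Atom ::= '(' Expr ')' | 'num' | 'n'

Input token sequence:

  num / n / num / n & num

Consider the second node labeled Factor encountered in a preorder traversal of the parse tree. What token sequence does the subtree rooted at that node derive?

n

[Expr [Expr [Expr [Expr [Term [Factor [Prim [Atom num]]]]] / [Term [Factor [Prim [Atom n]]]]] / [Term [Factor [Prim [Atom num]]]]] / [Term [Factor [Factor [Prim [Atom n]]] & [Prim [Atom num]]]]]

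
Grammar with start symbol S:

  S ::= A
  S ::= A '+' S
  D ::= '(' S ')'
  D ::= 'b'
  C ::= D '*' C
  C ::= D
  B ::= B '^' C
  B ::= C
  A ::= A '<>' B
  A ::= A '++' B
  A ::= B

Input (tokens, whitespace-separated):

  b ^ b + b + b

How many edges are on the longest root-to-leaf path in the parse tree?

[S [A [B [B [C [D b]]] ^ [C [D b]]]] + [S [A [B [C [D b]]]] + [S [A [B [C [D b]]]]]]]

7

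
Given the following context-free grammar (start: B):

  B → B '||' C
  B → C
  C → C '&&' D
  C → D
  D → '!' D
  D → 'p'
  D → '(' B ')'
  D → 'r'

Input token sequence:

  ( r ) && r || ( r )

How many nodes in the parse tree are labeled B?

4

[B [B [C [C [D ( [B [C [D r]]] )]] && [D r]]] || [C [D ( [B [C [D r]]] )]]]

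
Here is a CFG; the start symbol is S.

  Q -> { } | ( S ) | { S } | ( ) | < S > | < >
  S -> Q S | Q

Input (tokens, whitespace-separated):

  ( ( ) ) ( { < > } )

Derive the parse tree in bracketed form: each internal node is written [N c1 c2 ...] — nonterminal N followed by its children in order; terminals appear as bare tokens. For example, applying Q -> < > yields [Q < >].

[S [Q ( [S [Q ( )]] )] [S [Q ( [S [Q { [S [Q < >]] }]] )]]]

S
Q S
( S ) S
( Q ) S
( ( ) ) S
( ( ) ) Q
( ( ) ) ( S )
( ( ) ) ( Q )
( ( ) ) ( { S } )
( ( ) ) ( { Q } )
( ( ) ) ( { < > } )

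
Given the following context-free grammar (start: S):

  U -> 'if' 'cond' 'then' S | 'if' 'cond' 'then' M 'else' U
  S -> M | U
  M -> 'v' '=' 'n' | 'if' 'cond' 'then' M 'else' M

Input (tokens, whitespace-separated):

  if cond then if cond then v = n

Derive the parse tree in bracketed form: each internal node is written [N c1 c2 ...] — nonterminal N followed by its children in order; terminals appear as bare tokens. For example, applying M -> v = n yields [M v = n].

[S [U if cond then [S [U if cond then [S [M v = n]]]]]]

S
U
if cond then S
if cond then U
if cond then if cond then S
if cond then if cond then M
if cond then if cond then v = n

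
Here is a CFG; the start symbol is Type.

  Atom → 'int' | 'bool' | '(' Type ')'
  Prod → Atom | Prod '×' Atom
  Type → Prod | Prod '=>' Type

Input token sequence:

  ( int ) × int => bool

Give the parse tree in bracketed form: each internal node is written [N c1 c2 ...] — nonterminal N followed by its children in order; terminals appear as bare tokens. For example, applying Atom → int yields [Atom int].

Type
Prod => Type
Prod × Atom => Type
Atom × Atom => Type
( Type ) × Atom => Type
( Prod ) × Atom => Type
( Atom ) × Atom => Type
( int ) × Atom => Type
( int ) × int => Type
( int ) × int => Prod
( int ) × int => Atom
( int ) × int => bool

[Type [Prod [Prod [Atom ( [Type [Prod [Atom int]]] )]] × [Atom int]] => [Type [Prod [Atom bool]]]]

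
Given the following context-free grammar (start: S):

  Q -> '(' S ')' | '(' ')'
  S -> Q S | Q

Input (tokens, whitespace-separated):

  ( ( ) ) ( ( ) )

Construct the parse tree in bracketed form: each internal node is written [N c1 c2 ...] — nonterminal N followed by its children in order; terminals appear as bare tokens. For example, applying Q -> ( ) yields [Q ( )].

[S [Q ( [S [Q ( )]] )] [S [Q ( [S [Q ( )]] )]]]

S
Q S
( S ) S
( Q ) S
( ( ) ) S
( ( ) ) Q
( ( ) ) ( S )
( ( ) ) ( Q )
( ( ) ) ( ( ) )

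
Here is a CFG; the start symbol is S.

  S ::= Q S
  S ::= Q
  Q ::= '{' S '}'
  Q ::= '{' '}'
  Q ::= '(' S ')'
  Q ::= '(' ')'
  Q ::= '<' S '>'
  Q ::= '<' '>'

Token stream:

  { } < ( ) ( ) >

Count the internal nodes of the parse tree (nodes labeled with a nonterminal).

8

[S [Q { }] [S [Q < [S [Q ( )] [S [Q ( )]]] >]]]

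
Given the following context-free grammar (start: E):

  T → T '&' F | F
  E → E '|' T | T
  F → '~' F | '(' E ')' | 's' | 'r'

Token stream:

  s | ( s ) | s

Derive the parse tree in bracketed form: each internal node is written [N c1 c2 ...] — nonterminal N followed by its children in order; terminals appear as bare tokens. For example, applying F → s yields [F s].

E
E | T
E | T | T
T | T | T
F | T | T
s | T | T
s | F | T
s | ( E ) | T
s | ( T ) | T
s | ( F ) | T
s | ( s ) | T
s | ( s ) | F
s | ( s ) | s

[E [E [E [T [F s]]] | [T [F ( [E [T [F s]]] )]]] | [T [F s]]]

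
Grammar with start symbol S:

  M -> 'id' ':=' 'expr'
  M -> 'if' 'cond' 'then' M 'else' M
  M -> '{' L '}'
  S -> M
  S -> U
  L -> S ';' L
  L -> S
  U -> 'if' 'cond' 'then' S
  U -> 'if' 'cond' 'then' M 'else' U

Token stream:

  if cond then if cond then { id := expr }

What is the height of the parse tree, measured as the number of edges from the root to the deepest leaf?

[S [U if cond then [S [U if cond then [S [M { [L [S [M id := expr]]] }]]]]]]

9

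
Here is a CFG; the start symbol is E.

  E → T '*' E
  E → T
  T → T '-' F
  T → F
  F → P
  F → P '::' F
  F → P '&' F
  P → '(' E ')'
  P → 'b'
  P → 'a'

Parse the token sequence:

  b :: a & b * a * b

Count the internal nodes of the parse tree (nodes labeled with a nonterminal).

16

[E [T [F [P b] :: [F [P a] & [F [P b]]]]] * [E [T [F [P a]]] * [E [T [F [P b]]]]]]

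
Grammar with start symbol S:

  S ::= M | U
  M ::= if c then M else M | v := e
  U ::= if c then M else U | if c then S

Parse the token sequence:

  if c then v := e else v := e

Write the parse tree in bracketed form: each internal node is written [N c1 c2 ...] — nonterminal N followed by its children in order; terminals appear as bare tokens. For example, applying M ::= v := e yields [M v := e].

S
M
if c then M else M
if c then v := e else M
if c then v := e else v := e

[S [M if c then [M v := e] else [M v := e]]]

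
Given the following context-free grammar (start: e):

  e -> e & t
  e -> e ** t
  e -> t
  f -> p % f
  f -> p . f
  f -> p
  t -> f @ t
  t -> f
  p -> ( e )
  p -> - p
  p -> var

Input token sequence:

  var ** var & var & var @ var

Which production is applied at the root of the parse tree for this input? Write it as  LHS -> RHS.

[e [e [e [e [t [f [p var]]]] ** [t [f [p var]]]] & [t [f [p var]]]] & [t [f [p var]] @ [t [f [p var]]]]]

e -> e & t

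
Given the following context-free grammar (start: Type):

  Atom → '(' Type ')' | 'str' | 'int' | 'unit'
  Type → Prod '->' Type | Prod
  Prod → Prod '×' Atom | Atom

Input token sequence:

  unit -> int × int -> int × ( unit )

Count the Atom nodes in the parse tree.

[Type [Prod [Atom unit]] -> [Type [Prod [Prod [Atom int]] × [Atom int]] -> [Type [Prod [Prod [Atom int]] × [Atom ( [Type [Prod [Atom unit]]] )]]]]]

6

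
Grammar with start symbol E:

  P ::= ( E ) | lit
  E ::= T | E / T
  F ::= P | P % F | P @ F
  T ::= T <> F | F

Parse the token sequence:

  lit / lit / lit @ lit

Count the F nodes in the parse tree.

4

[E [E [E [T [F [P lit]]]] / [T [F [P lit]]]] / [T [F [P lit] @ [F [P lit]]]]]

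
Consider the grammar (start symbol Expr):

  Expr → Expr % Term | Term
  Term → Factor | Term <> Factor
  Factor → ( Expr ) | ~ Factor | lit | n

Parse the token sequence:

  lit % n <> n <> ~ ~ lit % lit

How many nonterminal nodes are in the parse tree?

[Expr [Expr [Expr [Term [Factor lit]]] % [Term [Term [Term [Factor n]] <> [Factor n]] <> [Factor ~ [Factor ~ [Factor lit]]]]] % [Term [Factor lit]]]

15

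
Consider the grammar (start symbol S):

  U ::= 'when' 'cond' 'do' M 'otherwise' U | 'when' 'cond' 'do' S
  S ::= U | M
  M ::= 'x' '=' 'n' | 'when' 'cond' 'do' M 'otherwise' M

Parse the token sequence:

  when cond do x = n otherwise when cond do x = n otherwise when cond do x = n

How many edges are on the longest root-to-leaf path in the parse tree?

[S [U when cond do [M x = n] otherwise [U when cond do [M x = n] otherwise [U when cond do [S [M x = n]]]]]]

6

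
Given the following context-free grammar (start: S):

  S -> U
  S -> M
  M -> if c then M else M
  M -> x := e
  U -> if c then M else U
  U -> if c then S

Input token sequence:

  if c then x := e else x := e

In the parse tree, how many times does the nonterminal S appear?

1

[S [M if c then [M x := e] else [M x := e]]]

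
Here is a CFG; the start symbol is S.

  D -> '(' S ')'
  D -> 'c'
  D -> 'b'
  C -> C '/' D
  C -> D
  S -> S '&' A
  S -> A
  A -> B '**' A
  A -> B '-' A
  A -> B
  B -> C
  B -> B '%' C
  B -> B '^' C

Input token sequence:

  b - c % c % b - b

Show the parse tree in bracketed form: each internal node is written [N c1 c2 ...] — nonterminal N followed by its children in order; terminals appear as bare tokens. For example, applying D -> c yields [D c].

S
A
B - A
C - A
D - A
b - A
b - B - A
b - B % C - A
b - B % C % C - A
b - C % C % C - A
b - D % C % C - A
b - c % C % C - A
b - c % D % C - A
b - c % c % C - A
b - c % c % D - A
b - c % c % b - A
b - c % c % b - B
b - c % c % b - C
b - c % c % b - D
b - c % c % b - b

[S [A [B [C [D b]]] - [A [B [B [B [C [D c]]] % [C [D c]]] % [C [D b]]] - [A [B [C [D b]]]]]]]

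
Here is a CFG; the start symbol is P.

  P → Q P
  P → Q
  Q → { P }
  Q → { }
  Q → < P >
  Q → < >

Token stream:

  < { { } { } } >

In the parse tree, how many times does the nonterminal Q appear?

4

[P [Q < [P [Q { [P [Q { }] [P [Q { }]]] }]] >]]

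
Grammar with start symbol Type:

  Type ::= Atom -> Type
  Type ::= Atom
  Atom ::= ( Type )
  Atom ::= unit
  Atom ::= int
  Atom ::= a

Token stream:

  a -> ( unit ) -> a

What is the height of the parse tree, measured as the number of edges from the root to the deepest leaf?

[Type [Atom a] -> [Type [Atom ( [Type [Atom unit]] )] -> [Type [Atom a]]]]

5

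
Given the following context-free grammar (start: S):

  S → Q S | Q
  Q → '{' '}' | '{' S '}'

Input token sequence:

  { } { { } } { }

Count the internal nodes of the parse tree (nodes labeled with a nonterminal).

8

[S [Q { }] [S [Q { [S [Q { }]] }] [S [Q { }]]]]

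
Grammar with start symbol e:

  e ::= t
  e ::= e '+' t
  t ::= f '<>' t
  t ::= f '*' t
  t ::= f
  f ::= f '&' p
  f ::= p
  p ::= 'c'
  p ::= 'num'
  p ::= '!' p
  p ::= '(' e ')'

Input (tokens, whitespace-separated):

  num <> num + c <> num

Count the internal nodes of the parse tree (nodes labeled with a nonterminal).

14

[e [e [t [f [p num]] <> [t [f [p num]]]]] + [t [f [p c]] <> [t [f [p num]]]]]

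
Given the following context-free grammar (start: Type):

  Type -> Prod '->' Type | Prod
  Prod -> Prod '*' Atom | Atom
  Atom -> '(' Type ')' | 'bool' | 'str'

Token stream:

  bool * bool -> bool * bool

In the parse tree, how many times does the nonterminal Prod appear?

[Type [Prod [Prod [Atom bool]] * [Atom bool]] -> [Type [Prod [Prod [Atom bool]] * [Atom bool]]]]

4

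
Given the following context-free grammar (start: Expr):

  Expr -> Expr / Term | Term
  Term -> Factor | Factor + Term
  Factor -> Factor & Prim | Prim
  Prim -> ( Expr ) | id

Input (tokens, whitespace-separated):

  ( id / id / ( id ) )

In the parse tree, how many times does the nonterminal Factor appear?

[Expr [Term [Factor [Prim ( [Expr [Expr [Expr [Term [Factor [Prim id]]]] / [Term [Factor [Prim id]]]] / [Term [Factor [Prim ( [Expr [Term [Factor [Prim id]]]] )]]]] )]]]]

5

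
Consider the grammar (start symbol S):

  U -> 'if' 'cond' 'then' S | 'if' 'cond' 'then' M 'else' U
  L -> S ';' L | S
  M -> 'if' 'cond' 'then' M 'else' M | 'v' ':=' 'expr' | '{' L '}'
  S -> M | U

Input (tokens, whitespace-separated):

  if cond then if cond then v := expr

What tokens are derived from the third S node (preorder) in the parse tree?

v := expr

[S [U if cond then [S [U if cond then [S [M v := expr]]]]]]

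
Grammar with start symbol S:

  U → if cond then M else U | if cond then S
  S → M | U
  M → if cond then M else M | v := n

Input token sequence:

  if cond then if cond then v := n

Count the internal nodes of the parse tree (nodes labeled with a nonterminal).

6

[S [U if cond then [S [U if cond then [S [M v := n]]]]]]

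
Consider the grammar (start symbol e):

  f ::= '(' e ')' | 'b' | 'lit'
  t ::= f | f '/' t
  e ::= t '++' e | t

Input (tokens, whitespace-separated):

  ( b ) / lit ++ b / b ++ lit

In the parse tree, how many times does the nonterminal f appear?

[e [t [f ( [e [t [f b]]] )] / [t [f lit]]] ++ [e [t [f b] / [t [f b]]] ++ [e [t [f lit]]]]]

6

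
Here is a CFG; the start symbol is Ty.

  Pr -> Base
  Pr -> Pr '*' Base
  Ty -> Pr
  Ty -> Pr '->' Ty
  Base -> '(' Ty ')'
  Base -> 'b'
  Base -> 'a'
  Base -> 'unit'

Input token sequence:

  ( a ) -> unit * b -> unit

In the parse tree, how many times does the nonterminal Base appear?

5

[Ty [Pr [Base ( [Ty [Pr [Base a]]] )]] -> [Ty [Pr [Pr [Base unit]] * [Base b]] -> [Ty [Pr [Base unit]]]]]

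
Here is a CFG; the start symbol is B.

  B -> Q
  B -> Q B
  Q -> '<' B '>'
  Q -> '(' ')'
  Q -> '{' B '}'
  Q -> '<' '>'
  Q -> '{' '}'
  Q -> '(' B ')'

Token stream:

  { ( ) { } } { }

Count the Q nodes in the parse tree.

4

[B [Q { [B [Q ( )] [B [Q { }]]] }] [B [Q { }]]]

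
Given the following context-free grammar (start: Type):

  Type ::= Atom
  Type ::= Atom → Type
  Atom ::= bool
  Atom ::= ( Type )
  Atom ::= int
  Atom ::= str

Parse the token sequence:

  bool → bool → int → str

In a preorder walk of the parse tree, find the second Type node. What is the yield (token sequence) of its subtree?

[Type [Atom bool] → [Type [Atom bool] → [Type [Atom int] → [Type [Atom str]]]]]

bool → int → str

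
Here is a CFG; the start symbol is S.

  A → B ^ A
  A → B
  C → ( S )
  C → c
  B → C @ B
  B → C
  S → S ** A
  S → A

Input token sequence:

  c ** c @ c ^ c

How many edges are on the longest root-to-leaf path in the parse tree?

5

[S [S [A [B [C c]]]] ** [A [B [C c] @ [B [C c]]] ^ [A [B [C c]]]]]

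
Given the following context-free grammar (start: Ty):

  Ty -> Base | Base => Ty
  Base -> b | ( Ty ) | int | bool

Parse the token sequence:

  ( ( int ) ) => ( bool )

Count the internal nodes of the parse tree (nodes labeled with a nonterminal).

[Ty [Base ( [Ty [Base ( [Ty [Base int]] )]] )] => [Ty [Base ( [Ty [Base bool]] )]]]

10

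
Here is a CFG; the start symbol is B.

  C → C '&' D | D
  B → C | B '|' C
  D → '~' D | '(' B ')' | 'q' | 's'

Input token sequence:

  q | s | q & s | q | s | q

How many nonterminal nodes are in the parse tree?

20

[B [B [B [B [B [B [C [D q]]] | [C [D s]]] | [C [C [D q]] & [D s]]] | [C [D q]]] | [C [D s]]] | [C [D q]]]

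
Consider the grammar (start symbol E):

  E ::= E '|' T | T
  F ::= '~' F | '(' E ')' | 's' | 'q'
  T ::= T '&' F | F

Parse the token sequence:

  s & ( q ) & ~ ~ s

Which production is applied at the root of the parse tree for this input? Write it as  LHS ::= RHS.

E ::= T

[E [T [T [T [F s]] & [F ( [E [T [F q]]] )]] & [F ~ [F ~ [F s]]]]]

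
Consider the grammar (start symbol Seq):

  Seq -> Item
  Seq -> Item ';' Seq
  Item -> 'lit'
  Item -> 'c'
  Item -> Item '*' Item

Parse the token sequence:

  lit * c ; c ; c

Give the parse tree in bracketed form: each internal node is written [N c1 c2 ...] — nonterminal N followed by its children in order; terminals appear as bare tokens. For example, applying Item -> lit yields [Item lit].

[Seq [Item [Item lit] * [Item c]] ; [Seq [Item c] ; [Seq [Item c]]]]

Seq
Item ; Seq
Item * Item ; Seq
lit * Item ; Seq
lit * c ; Seq
lit * c ; Item ; Seq
lit * c ; c ; Seq
lit * c ; c ; Item
lit * c ; c ; c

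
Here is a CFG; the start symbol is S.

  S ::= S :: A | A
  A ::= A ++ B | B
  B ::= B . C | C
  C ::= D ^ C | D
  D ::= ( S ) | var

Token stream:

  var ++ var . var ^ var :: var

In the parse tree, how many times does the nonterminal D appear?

5

[S [S [A [A [B [C [D var]]]] ++ [B [B [C [D var]]] . [C [D var] ^ [C [D var]]]]]] :: [A [B [C [D var]]]]]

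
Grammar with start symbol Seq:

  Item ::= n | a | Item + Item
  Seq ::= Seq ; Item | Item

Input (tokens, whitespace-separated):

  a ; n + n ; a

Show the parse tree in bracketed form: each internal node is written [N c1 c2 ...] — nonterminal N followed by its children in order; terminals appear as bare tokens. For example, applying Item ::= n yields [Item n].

[Seq [Seq [Seq [Item a]] ; [Item [Item n] + [Item n]]] ; [Item a]]

Seq
Seq ; Item
Seq ; Item ; Item
Item ; Item ; Item
a ; Item ; Item
a ; Item + Item ; Item
a ; n + Item ; Item
a ; n + n ; Item
a ; n + n ; a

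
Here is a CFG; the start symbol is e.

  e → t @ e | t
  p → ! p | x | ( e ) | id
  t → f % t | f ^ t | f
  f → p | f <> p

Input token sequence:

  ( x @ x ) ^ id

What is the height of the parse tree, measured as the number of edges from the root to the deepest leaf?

[e [t [f [p ( [e [t [f [p x]]] @ [e [t [f [p x]]]]] )]] ^ [t [f [p id]]]]]

9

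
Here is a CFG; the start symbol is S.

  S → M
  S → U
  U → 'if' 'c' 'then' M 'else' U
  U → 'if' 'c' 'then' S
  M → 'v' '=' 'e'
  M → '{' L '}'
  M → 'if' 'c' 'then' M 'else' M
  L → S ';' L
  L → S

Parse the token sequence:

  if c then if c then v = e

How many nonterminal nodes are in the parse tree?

[S [U if c then [S [U if c then [S [M v = e]]]]]]

6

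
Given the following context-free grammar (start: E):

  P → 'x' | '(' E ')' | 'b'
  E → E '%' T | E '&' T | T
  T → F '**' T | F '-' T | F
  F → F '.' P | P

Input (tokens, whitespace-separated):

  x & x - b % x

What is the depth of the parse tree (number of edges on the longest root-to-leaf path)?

[E [E [E [T [F [P x]]]] & [T [F [P x]] - [T [F [P b]]]]] % [T [F [P x]]]]

6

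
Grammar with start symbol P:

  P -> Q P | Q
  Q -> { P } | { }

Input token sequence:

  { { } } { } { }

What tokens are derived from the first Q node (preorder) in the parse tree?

{ { } }

[P [Q { [P [Q { }]] }] [P [Q { }] [P [Q { }]]]]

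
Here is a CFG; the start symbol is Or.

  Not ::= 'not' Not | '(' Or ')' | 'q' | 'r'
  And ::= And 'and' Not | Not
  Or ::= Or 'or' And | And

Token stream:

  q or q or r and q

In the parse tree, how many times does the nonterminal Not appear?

4

[Or [Or [Or [And [Not q]]] or [And [Not q]]] or [And [And [Not r]] and [Not q]]]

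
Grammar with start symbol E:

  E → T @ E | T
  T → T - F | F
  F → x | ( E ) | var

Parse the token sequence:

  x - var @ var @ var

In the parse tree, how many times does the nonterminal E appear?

3

[E [T [T [F x]] - [F var]] @ [E [T [F var]] @ [E [T [F var]]]]]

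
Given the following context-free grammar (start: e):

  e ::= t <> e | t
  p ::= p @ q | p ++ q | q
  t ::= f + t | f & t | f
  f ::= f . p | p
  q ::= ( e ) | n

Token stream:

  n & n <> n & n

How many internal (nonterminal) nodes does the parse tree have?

[e [t [f [p [q n]]] & [t [f [p [q n]]]]] <> [e [t [f [p [q n]]] & [t [f [p [q n]]]]]]]

18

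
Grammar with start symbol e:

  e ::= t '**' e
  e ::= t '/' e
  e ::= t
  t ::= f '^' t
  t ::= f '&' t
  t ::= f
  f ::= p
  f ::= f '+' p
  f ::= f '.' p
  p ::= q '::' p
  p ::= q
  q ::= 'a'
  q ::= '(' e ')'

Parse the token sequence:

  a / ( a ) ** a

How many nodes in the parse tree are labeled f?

4

[e [t [f [p [q a]]]] / [e [t [f [p [q ( [e [t [f [p [q a]]]]] )]]]] ** [e [t [f [p [q a]]]]]]]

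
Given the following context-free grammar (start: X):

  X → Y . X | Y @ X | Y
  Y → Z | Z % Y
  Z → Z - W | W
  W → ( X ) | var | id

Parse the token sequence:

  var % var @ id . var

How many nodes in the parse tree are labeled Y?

[X [Y [Z [W var]] % [Y [Z [W var]]]] @ [X [Y [Z [W id]]] . [X [Y [Z [W var]]]]]]

4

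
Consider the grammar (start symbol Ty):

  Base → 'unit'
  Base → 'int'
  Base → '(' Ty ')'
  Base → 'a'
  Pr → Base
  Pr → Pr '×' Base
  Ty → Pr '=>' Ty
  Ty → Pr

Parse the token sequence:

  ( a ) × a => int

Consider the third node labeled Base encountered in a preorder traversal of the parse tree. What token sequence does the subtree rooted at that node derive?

a

[Ty [Pr [Pr [Base ( [Ty [Pr [Base a]]] )]] × [Base a]] => [Ty [Pr [Base int]]]]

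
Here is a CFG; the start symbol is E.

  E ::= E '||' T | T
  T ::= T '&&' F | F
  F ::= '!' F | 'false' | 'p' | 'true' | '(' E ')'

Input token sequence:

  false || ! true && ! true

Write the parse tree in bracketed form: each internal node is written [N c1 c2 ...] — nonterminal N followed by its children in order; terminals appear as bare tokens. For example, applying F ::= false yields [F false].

E
E || T
T || T
F || T
false || T
false || T && F
false || F && F
false || ! F && F
false || ! true && F
false || ! true && ! F
false || ! true && ! true

[E [E [T [F false]]] || [T [T [F ! [F true]]] && [F ! [F true]]]]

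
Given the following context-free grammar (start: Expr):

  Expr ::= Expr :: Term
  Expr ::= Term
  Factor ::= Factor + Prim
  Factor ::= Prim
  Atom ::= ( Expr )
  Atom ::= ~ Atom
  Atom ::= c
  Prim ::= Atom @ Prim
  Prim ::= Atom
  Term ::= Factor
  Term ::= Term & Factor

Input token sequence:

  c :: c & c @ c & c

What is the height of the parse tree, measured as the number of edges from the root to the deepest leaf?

7

[Expr [Expr [Term [Factor [Prim [Atom c]]]]] :: [Term [Term [Term [Factor [Prim [Atom c]]]] & [Factor [Prim [Atom c] @ [Prim [Atom c]]]]] & [Factor [Prim [Atom c]]]]]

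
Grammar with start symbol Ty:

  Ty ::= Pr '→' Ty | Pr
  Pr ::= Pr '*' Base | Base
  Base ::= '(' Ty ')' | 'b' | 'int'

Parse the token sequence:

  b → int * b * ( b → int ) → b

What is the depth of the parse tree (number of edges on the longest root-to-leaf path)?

[Ty [Pr [Base b]] → [Ty [Pr [Pr [Pr [Base int]] * [Base b]] * [Base ( [Ty [Pr [Base b]] → [Ty [Pr [Base int]]]] )]] → [Ty [Pr [Base b]]]]]

8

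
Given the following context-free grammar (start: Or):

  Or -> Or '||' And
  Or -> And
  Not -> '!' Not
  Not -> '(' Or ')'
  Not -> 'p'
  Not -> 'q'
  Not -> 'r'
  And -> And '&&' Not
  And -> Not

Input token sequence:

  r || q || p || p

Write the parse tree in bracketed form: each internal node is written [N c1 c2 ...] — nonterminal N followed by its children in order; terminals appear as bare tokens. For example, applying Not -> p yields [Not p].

[Or [Or [Or [Or [And [Not r]]] || [And [Not q]]] || [And [Not p]]] || [And [Not p]]]

Or
Or || And
Or || And || And
Or || And || And || And
And || And || And || And
Not || And || And || And
r || And || And || And
r || Not || And || And
r || q || And || And
r || q || Not || And
r || q || p || And
r || q || p || Not
r || q || p || p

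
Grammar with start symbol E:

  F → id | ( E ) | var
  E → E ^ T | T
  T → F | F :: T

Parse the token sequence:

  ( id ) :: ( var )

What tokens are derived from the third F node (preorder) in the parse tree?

( var )

[E [T [F ( [E [T [F id]]] )] :: [T [F ( [E [T [F var]]] )]]]]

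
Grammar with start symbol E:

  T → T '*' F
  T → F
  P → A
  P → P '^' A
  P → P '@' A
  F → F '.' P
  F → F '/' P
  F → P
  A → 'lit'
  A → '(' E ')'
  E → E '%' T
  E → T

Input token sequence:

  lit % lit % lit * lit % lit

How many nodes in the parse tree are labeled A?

[E [E [E [E [T [F [P [A lit]]]]] % [T [F [P [A lit]]]]] % [T [T [F [P [A lit]]]] * [F [P [A lit]]]]] % [T [F [P [A lit]]]]]

5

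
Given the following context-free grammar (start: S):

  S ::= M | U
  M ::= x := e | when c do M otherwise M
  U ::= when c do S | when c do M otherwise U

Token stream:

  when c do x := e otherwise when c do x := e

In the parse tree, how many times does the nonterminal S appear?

[S [U when c do [M x := e] otherwise [U when c do [S [M x := e]]]]]

2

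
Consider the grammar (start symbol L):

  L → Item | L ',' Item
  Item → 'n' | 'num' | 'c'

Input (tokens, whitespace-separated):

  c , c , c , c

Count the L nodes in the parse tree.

4

[L [L [L [L [Item c]] , [Item c]] , [Item c]] , [Item c]]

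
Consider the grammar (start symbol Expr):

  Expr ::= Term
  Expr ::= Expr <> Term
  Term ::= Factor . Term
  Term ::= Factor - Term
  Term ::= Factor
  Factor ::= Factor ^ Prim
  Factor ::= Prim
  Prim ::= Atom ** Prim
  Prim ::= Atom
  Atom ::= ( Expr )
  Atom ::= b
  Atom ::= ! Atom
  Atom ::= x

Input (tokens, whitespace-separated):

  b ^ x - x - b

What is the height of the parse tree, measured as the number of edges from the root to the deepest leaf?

[Expr [Term [Factor [Factor [Prim [Atom b]]] ^ [Prim [Atom x]]] - [Term [Factor [Prim [Atom x]]] - [Term [Factor [Prim [Atom b]]]]]]]

7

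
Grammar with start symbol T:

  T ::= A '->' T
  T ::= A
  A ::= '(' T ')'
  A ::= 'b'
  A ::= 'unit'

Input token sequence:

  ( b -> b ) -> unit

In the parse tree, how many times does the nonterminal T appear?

[T [A ( [T [A b] -> [T [A b]]] )] -> [T [A unit]]]

4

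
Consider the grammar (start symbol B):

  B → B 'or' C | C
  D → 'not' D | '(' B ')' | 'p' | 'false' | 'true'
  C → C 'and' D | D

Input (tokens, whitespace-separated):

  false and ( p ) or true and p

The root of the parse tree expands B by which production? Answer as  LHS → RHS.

B → B 'or' C

[B [B [C [C [D false]] and [D ( [B [C [D p]]] )]]] or [C [C [D true]] and [D p]]]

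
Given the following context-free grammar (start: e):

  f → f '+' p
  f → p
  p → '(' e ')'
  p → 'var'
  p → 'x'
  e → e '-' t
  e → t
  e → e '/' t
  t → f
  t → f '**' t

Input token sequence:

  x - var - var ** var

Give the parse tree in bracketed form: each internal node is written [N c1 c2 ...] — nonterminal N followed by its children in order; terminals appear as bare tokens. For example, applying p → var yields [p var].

[e [e [e [t [f [p x]]]] - [t [f [p var]]]] - [t [f [p var]] ** [t [f [p var]]]]]

e
e - t
e - t - t
t - t - t
f - t - t
p - t - t
x - t - t
x - f - t
x - p - t
x - var - t
x - var - f ** t
x - var - p ** t
x - var - var ** t
x - var - var ** f
x - var - var ** p
x - var - var ** var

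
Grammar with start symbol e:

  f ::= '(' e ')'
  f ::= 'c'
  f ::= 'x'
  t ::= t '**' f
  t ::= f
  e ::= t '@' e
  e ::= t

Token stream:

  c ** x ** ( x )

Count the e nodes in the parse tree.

[e [t [t [t [f c]] ** [f x]] ** [f ( [e [t [f x]]] )]]]

2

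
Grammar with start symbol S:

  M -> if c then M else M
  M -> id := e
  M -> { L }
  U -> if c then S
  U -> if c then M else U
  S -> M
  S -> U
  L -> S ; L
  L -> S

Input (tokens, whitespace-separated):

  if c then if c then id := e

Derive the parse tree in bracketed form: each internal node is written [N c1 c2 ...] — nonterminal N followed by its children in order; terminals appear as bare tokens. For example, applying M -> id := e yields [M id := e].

[S [U if c then [S [U if c then [S [M id := e]]]]]]

S
U
if c then S
if c then U
if c then if c then S
if c then if c then M
if c then if c then id := e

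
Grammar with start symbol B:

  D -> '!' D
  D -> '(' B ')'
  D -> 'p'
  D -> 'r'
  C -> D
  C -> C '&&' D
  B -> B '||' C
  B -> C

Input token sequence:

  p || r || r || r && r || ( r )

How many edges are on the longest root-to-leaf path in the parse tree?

[B [B [B [B [B [C [D p]]] || [C [D r]]] || [C [D r]]] || [C [C [D r]] && [D r]]] || [C [D ( [B [C [D r]]] )]]]

7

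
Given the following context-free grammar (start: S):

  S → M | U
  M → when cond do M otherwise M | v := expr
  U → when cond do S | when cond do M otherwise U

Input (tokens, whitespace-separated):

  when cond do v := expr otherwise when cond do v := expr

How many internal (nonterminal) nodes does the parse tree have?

[S [U when cond do [M v := expr] otherwise [U when cond do [S [M v := expr]]]]]

6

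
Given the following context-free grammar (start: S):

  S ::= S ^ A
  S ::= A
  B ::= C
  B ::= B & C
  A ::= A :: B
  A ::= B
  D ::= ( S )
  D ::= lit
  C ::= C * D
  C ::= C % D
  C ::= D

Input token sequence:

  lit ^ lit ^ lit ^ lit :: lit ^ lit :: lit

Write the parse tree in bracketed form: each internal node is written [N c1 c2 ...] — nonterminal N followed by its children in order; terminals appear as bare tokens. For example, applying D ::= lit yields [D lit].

[S [S [S [S [S [A [B [C [D lit]]]]] ^ [A [B [C [D lit]]]]] ^ [A [B [C [D lit]]]]] ^ [A [A [B [C [D lit]]]] :: [B [C [D lit]]]]] ^ [A [A [B [C [D lit]]]] :: [B [C [D lit]]]]]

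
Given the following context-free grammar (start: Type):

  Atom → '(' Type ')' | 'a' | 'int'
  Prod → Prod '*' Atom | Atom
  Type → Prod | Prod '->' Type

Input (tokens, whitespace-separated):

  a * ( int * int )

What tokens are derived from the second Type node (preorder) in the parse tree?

int * int

[Type [Prod [Prod [Atom a]] * [Atom ( [Type [Prod [Prod [Atom int]] * [Atom int]]] )]]]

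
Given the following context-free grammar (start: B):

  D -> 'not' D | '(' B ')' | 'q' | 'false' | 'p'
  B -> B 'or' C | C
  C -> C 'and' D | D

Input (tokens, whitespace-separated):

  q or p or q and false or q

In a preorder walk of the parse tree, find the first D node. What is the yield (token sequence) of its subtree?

[B [B [B [B [C [D q]]] or [C [D p]]] or [C [C [D q]] and [D false]]] or [C [D q]]]

q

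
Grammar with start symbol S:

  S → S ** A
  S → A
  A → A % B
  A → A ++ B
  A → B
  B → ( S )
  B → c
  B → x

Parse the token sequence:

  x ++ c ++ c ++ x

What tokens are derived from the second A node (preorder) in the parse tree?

[S [A [A [A [A [B x]] ++ [B c]] ++ [B c]] ++ [B x]]]

x ++ c ++ c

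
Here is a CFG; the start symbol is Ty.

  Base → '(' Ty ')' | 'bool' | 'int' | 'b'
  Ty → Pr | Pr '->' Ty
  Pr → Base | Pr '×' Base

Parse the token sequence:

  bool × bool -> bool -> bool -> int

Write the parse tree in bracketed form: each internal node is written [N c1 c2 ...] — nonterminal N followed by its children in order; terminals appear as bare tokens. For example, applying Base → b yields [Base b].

Ty
Pr -> Ty
Pr × Base -> Ty
Base × Base -> Ty
bool × Base -> Ty
bool × bool -> Ty
bool × bool -> Pr -> Ty
bool × bool -> Base -> Ty
bool × bool -> bool -> Ty
bool × bool -> bool -> Pr -> Ty
bool × bool -> bool -> Base -> Ty
bool × bool -> bool -> bool -> Ty
bool × bool -> bool -> bool -> Pr
bool × bool -> bool -> bool -> Base
bool × bool -> bool -> bool -> int

[Ty [Pr [Pr [Base bool]] × [Base bool]] -> [Ty [Pr [Base bool]] -> [Ty [Pr [Base bool]] -> [Ty [Pr [Base int]]]]]]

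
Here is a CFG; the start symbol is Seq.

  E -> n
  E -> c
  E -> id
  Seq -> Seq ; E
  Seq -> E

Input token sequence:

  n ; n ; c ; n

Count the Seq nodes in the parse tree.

[Seq [Seq [Seq [Seq [E n]] ; [E n]] ; [E c]] ; [E n]]

4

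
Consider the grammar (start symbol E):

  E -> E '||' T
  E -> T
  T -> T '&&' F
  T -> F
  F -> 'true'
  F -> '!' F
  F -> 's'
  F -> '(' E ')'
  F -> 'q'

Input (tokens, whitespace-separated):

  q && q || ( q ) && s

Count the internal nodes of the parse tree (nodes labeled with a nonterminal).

13

[E [E [T [T [F q]] && [F q]]] || [T [T [F ( [E [T [F q]]] )]] && [F s]]]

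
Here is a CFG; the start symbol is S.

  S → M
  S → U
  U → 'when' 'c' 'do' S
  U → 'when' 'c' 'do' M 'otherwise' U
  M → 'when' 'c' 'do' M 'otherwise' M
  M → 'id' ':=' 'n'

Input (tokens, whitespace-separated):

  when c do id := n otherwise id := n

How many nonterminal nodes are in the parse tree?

4

[S [M when c do [M id := n] otherwise [M id := n]]]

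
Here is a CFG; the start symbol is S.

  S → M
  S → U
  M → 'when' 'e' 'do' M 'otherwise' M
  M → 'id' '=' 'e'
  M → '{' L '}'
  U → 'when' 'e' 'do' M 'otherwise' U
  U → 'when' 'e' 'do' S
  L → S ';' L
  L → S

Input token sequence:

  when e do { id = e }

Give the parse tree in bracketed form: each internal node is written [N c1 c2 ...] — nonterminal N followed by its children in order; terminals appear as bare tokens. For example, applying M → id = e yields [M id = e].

S
U
when e do S
when e do M
when e do { L }
when e do { S }
when e do { M }
when e do { id = e }

[S [U when e do [S [M { [L [S [M id = e]]] }]]]]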